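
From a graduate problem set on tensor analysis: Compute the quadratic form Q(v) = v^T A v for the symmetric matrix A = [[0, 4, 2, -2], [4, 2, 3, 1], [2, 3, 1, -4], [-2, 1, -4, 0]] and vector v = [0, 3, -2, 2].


First compute Av:
(Av)_1 = 0*0 + 4*3 + 2*-2 + -2*2 = 4
(Av)_2 = 4*0 + 2*3 + 3*-2 + 1*2 = 2
(Av)_3 = 2*0 + 3*3 + 1*-2 + -4*2 = -1
(Av)_4 = -2*0 + 1*3 + -4*-2 + 0*2 = 11
Av = [4, 2, -1, 11]
Then v^T (Av) = 0*4 + 3*2 + -2*-1 + 2*11
= 0 + 6 + 2 + 22 = 30

30


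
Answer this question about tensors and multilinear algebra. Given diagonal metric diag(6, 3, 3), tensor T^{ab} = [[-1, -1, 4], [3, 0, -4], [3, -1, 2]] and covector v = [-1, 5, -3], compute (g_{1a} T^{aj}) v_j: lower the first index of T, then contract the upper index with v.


Step 1: lower the first index. For a diagonal metric, g_{ia} T^{aj} = g_{ii} T^{ij} (no sum on i).
g_{11} = 6
S_1{}^1 = 6 * T^{11} = 6 * -1 = -6
S_1{}^2 = 6 * T^{12} = 6 * -1 = -6
S_1{}^3 = 6 * T^{13} = 6 * 4 = 24
Step 2: contract S_1{}^j with v_j.
S_1{}^1 * v_1 = -6 * -1 = 6
S_1{}^2 * v_2 = -6 * 5 = -30
S_1{}^3 * v_3 = 24 * -3 = -72
Result = 6 + -30 + -72 = -96

-96


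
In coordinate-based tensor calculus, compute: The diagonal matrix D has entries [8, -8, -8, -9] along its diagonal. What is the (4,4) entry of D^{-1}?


For a diagonal matrix, the inverse has entries (D^{-1})_{ii} = 1/d_{ii}.
The diagonal entries are: d_{11} = 8, d_{22} = -8, d_{33} = -8, d_{44} = -9
We need (D^{-1})_{44} = 1/d_{44} = 1/-9 = -1/9

-1/9


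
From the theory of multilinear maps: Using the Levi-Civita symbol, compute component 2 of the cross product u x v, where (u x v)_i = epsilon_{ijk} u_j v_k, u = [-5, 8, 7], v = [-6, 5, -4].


(u x v)_2 = sum_{j,k} epsilon_{2jk} u_j v_k. Only permutations of (1,2,3) contribute; the two non-zero terms are:
eps_{213} u_1 v_3 = -1 * -5 * -4 = -20
eps_{231} u_3 v_1 = 1 * 7 * -6 = -42
(u x v)_2 = -62

-62


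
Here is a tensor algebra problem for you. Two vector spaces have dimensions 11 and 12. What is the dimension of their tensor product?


The dimension of a tensor product is the product of dimensions.
dim(V) = 11, dim(W) = 12
dim(V (x) W) = 11 * 12 = 132

132


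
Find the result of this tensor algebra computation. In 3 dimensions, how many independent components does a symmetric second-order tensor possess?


A symmetric rank-2 tensor in d dimensions has d(d+1)/2 independent components.
d = 3
d(d+1)/2 = 3 * 4 / 2 = 12 / 2 = 6

6


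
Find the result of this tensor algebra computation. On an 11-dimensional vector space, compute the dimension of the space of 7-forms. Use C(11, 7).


The dimension of the space of p-forms on an n-dimensional space is C(n, p).
n = 11, p = 7
C(11, 7) = 11! / (7! * 4!) = 330

330


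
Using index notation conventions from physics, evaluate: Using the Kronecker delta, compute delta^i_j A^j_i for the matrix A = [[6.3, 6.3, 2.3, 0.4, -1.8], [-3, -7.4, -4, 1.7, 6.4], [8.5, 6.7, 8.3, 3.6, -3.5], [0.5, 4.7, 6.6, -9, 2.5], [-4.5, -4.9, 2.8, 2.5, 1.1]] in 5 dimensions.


The contraction (trace) of a rank-2 tensor is the sum of its diagonal elements.
Diagonal entries: A[1,1] = 6.3, A[2,2] = -7.4, A[3,3] = 8.3, A[4,4] = -9, A[5,5] = 1.1
Tr(A) = 6.3 + -7.4 + 8.3 + -9 + 1.1 = -0.7

-0.7


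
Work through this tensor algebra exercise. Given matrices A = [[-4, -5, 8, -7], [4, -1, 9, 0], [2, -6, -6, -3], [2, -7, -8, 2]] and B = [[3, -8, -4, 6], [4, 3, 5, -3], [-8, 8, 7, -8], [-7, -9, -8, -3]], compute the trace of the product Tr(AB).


Tr(AB) = sum_i (AB)_{ii} where (AB)_{ii} = sum_k A_{ik} B_{ki}.
(AB)_{11} = -4*3 + -5*4 + 8*-8 + -7*-7 = -47
(AB)_{22} = 4*-8 + -1*3 + 9*8 + 0*-9 = 37
(AB)_{33} = 2*-4 + -6*5 + -6*7 + -3*-8 = -56
(AB)_{44} = 2*6 + -7*-3 + -8*-8 + 2*-3 = 91
Tr(AB) = -47 + 37 + -56 + 91 = 25

25


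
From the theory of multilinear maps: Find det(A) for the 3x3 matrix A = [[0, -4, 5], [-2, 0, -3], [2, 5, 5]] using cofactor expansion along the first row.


Expanding along the first row, det(A) = a11*M_11 - a12*M_12 + a13*M_13, where M_1j is the (1,j) minor.
Minor M_11 = 0*5 - -3*5 = 15
Minor M_12 = -2*5 - -3*2 = -4
Minor M_13 = -2*5 - 0*2 = -10
det = 0*(15) - -4*(-4) + 5*(-10)
    = 0 - 16 + -50
    = -66

-66


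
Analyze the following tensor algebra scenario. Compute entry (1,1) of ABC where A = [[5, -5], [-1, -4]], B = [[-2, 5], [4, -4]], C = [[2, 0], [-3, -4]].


(ABC)_{11} = sum_m (AB)_{1m} C_{m1}. First compute row 1 of AB.
(AB)_{11} = 5*-2 + -5*4 = -30
(AB)_{12} = 5*5 + -5*-4 = 45
Now contract with column 1 of C:
(AB)_{11} * C_{11} = -30 * 2 = -60
(AB)_{12} * C_{21} = 45 * -3 = -135
(ABC)_{11} = -60 + -135 = -195

-195


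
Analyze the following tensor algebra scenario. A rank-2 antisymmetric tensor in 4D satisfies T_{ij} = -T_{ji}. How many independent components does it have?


An antisymmetric rank-2 tensor satisfies A_{ij} = -A_{ji}, so diagonal entries are zero.
The independent components are the upper-triangular entries: C(n, 2) = n(n-1)/2.
n = 4
C(4, 2) = 4 * 3 / 2 = 12 / 2 = 6

6


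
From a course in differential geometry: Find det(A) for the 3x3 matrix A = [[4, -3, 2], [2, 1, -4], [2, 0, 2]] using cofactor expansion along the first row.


Expanding along the first row, det(A) = a11*M_11 - a12*M_12 + a13*M_13, where M_1j is the (1,j) minor.
Minor M_11 = 1*2 - -4*0 = 2
Minor M_12 = 2*2 - -4*2 = 12
Minor M_13 = 2*0 - 1*2 = -2
det = 4*(2) - -3*(12) + 2*(-2)
    = 8 - -36 + -4
    = 40

40


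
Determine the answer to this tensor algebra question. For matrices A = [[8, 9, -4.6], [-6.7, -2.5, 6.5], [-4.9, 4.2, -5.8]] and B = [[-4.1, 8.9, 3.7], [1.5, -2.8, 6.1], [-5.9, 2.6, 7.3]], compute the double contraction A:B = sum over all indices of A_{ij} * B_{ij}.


A:B = sum over all i,j of A_{ij} * B_{ij}.
Row 1: 8*-4.1=-32.8, 9*8.9=80.1, -4.6*3.7=-17.02 => row sum = 30.28
Row 2: -6.7*1.5=-10.05, -2.5*-2.8=7, 6.5*6.1=39.65 => row sum = 36.6
Row 3: -4.9*-5.9=28.91, 4.2*2.6=10.92, -5.8*7.3=-42.34 => row sum = -2.51
Total = 30.28 + 36.6 + -2.51 = 64.37

64.37


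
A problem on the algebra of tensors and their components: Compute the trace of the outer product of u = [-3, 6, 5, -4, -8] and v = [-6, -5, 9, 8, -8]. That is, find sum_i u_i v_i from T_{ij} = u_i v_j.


The outer product gives T_{ij} = u_i v_j.
The trace (contraction) is Tr(T) = sum_i T_{ii} = sum_i u_i v_i.
Diagonal entries:
T_{11} = u_1 * v_1 = -3 * -6 = 18
T_{22} = u_2 * v_2 = 6 * -5 = -30
T_{33} = u_3 * v_3 = 5 * 9 = 45
T_{44} = u_4 * v_4 = -4 * 8 = -32
T_{55} = u_5 * v_5 = -8 * -8 = 64
Tr(T) = 18 + -30 + 45 + -32 + 64 = 65

65


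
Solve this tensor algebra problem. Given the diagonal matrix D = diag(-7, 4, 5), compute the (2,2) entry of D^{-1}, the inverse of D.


For a diagonal matrix, the inverse has entries (D^{-1})_{ii} = 1/d_{ii}.
The diagonal entries are: d_{11} = -7, d_{22} = 4, d_{33} = 5
We need (D^{-1})_{22} = 1/d_{22} = 1/4 = 1/4

1/4


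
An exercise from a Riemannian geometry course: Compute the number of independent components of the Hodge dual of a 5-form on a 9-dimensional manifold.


The Hodge dual of a p-form on an n-dimensional manifold is an (n-p)-form.
n = 9, p = 5, so dual degree = 9 - 5 = 4
The number of components is C(n, n-p) = C(9, 4) = 126

126


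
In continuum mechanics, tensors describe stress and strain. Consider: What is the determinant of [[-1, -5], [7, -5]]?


For a 2x2 matrix [[a, b], [c, d]], det = a*d - b*c.
a = -1, b = -5, c = 7, d = -5
a*d = -1 * -5 = 5
b*c = -5 * 7 = -35
det = 5 - -35 = 40

40


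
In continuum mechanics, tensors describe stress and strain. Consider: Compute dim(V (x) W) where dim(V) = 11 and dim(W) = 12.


The dimension of a tensor product is the product of dimensions.
dim(V) = 11, dim(W) = 12
dim(V (x) W) = 11 * 12 = 132

132


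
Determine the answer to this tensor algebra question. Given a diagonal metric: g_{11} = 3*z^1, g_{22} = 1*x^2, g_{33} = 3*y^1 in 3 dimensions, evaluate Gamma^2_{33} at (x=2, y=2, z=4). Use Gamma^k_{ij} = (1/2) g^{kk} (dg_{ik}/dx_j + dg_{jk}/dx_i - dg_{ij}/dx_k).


For a diagonal metric, Gamma^k_{ij} = (1/2) g^{kk} (dg_{ik}/dx_j + dg_{jk}/dx_i - dg_{ij}/dx_k).
The metric is diagonal, so g_{ab} = 0 for a != b.
At the given point: g_{11} = 12, g_{22} = 4, g_{33} = 6
g^{22} = 1/4
dg_{32}/dx_3 = 0 (off-diagonal)
dg_{32}/dx_3 = 0 (off-diagonal)
dg_{33}/dx_2 = dg_{33}/dx_2 = 3
Numerator = 0 + 0 - 3 = -3
Gamma^2_{33} = -3 / (2 * 4) = -3/8

-3/8


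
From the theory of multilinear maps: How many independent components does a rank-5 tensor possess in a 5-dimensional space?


The number of components of a rank-r tensor in d dimensions is d^r.
Here d = 5 and r = 5.
5^5 = 3125

3125


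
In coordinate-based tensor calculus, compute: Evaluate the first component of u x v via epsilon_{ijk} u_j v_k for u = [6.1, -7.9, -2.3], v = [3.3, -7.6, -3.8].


(u x v)_1 = sum_{j,k} epsilon_{1jk} u_j v_k. Only permutations of (1,2,3) contribute; the two non-zero terms are:
eps_{123} u_2 v_3 = 1 * -7.9 * -3.8 = 30.02
eps_{132} u_3 v_2 = -1 * -2.3 * -7.6 = -17.48
(u x v)_1 = 12.54

12.54


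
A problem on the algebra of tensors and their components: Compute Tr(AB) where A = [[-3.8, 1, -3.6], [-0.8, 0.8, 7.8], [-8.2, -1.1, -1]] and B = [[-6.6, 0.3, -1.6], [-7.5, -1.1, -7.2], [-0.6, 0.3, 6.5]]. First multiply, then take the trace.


Tr(AB) = sum_i (AB)_{ii} where (AB)_{ii} = sum_k A_{ik} B_{ki}.
(AB)_{11} = -3.8*-6.6 + 1*-7.5 + -3.6*-0.6 = 19.74
(AB)_{22} = -0.8*0.3 + 0.8*-1.1 + 7.8*0.3 = 1.22
(AB)_{33} = -8.2*-1.6 + -1.1*-7.2 + -1*6.5 = 14.54
Tr(AB) = 19.74 + 1.22 + 14.54 = 35.5

35.5


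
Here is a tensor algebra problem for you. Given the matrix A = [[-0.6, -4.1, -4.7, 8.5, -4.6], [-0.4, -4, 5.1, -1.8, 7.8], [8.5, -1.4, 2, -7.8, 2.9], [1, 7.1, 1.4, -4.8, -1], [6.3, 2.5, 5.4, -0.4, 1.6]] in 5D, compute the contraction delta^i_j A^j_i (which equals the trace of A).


The contraction (trace) of a rank-2 tensor is the sum of its diagonal elements.
Diagonal entries: A[1,1] = -0.6, A[2,2] = -4, A[3,3] = 2, A[4,4] = -4.8, A[5,5] = 1.6
Tr(A) = -0.6 + -4 + 2 + -4.8 + 1.6 = -5.8

-5.8


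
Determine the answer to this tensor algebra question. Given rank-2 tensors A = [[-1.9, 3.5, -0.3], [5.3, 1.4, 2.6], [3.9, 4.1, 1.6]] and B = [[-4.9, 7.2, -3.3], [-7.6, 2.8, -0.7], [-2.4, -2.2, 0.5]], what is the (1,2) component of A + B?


Tensor addition is component-wise: (A + B)_{ij} = A_{ij} + B_{ij}.
A_{12} = 3.5
B_{12} = 7.2
(A + B)_{12} = 3.5 + 7.2 = 10.7

10.7


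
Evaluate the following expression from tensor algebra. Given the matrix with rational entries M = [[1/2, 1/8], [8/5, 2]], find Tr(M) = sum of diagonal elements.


The trace is the sum of diagonal entries.
Diagonal: M[1,1] = 1/2, M[2,2] = 2
Tr(M) = 1/2 + 2
Computing step by step:
After adding M[1,1]: 1/2
After adding M[2,2]: 5/2
Tr(M) = 5/2

5/2


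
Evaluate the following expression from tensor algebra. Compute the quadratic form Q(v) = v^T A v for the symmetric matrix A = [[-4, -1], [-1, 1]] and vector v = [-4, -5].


First compute Av:
(Av)_1 = -4*-4 + -1*-5 = 21
(Av)_2 = -1*-4 + 1*-5 = -1
Av = [21, -1]
Then v^T (Av) = -4*21 + -5*-1
= -84 + 5 = -79

-79


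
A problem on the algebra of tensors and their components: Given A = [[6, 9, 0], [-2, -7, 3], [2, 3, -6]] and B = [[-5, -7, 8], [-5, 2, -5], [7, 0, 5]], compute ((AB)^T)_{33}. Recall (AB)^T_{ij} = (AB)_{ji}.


(AB)^T_{ij} = (AB)_{ji} = sum_k A_{jk} B_{ki}.
For i=3, j=3 we need (AB)_{33}:
A_{31} * B_{13} = 2 * 8 = 16
A_{32} * B_{23} = 3 * -5 = -15
A_{33} * B_{33} = -6 * 5 = -30
Sum = 16 + -15 + -30 = -29

-29


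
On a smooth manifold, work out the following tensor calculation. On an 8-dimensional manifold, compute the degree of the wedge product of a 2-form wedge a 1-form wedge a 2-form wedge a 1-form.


The degree of a wedge product is the sum of the degrees of the individual forms.
Degrees: 2, 1, 2, 1
Total degree = 2 + 1 + 2 + 1 = 6

6


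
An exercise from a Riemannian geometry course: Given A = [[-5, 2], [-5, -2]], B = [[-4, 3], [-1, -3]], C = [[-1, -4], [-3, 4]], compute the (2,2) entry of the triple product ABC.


(ABC)_{22} = sum_m (AB)_{2m} C_{m2}. First compute row 2 of AB.
(AB)_{21} = -5*-4 + -2*-1 = 22
(AB)_{22} = -5*3 + -2*-3 = -9
Now contract with column 2 of C:
(AB)_{21} * C_{12} = 22 * -4 = -88
(AB)_{22} * C_{22} = -9 * 4 = -36
(ABC)_{22} = -88 + -36 = -124

-124


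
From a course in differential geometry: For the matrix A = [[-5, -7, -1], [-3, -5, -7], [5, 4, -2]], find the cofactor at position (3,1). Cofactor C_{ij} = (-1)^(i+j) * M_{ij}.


To find cofactor C_{31}, delete row 3 and column 1.
The resulting 2x2 submatrix is: [[-7, -1], [-5, -7]]
Minor M_{31} = -7*-7 - -1*-5
  = 49 - 5 = 44
Sign = (-1)^(3+1) = (-1)^4 = 1
Cofactor C_{31} = 1 * 44 = 44

44


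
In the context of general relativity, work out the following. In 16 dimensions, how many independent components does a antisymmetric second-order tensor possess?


A antisymmetric rank-2 tensor in d dimensions has d(d-1)/2 independent components.
d = 16
d(d-1)/2 = 16 * 15 / 2 = 240 / 2 = 120

120


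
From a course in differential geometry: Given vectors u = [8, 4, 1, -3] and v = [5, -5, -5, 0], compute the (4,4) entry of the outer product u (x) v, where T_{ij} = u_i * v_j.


The outer product entry T_{ij} = u_i * v_j.
We need i=4, j=4.
u_4 = -3, v_4 = 0
T_{4,4} = -3 * 0 = 0

0


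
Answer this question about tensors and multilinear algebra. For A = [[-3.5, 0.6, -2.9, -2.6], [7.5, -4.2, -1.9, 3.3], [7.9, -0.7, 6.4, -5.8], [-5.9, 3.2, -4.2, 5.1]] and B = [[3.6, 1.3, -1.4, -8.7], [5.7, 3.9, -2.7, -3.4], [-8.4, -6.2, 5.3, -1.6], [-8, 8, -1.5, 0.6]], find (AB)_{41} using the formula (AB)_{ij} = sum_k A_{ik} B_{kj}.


(AB)_{ij} = sum_k A_{ik} B_{kj}.
For i=4, j=1:
A_{41} * B_{11} = -5.9 * 3.6 = -21.24
A_{42} * B_{21} = 3.2 * 5.7 = 18.24
A_{43} * B_{31} = -4.2 * -8.4 = 35.28
A_{44} * B_{41} = 5.1 * -8 = -40.8
Sum = -21.24 + 18.24 + 35.28 + -40.8 = -8.52

-8.52


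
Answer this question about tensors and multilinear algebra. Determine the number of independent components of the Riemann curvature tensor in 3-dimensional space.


The Riemann tensor in d dimensions has d^2(d^2 - 1)/12 independent components.
d = 3, so d^2 = 9
d^2 - 1 = 8
d^2(d^2 - 1) = 9 * 8 = 72
Divide by 12: 72 / 12 = 6

6


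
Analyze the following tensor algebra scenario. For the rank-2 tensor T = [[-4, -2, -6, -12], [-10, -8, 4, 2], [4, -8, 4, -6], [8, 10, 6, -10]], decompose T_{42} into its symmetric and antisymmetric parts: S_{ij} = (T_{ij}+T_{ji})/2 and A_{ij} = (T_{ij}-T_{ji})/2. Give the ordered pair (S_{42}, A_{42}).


T_{42} = 10
T_{24} = 2
S_{42} = (10 + 2)/2 = 12/2 = 6
A_{42} = (10 - 2)/2 = 8/2 = 4
Check: S + A = 6 + 4 = 10 = T_{42}.

(6, 4)


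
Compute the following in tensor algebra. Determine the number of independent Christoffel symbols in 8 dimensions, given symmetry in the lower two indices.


Christoffel symbols Gamma^k_{ij} are symmetric in i,j, so there are d * d(d+1)/2 independent symbols.
d = 8
d(d+1)/2 = 8 * 9 / 2 = 36
Total = 8 * 36 = 288

288


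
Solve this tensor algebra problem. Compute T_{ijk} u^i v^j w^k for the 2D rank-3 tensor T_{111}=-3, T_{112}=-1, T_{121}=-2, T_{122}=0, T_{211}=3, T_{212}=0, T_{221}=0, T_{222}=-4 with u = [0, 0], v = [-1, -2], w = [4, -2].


S = sum over i,j,k of T_{ijk} u_i v_j w_k. Expanding all 8 terms:
T_{111}*u_1*v_1*w_1 = -3*0*-1*4 = 0  (running total: 0)
T_{112}*u_1*v_1*w_2 = -1*0*-1*-2 = 0  (running total: 0)
T_{121}*u_1*v_2*w_1 = -2*0*-2*4 = 0  (running total: 0)
T_{122}*u_1*v_2*w_2 = 0*0*-2*-2 = 0  (running total: 0)
T_{211}*u_2*v_1*w_1 = 3*0*-1*4 = 0  (running total: 0)
T_{212}*u_2*v_1*w_2 = 0*0*-1*-2 = 0  (running total: 0)
T_{221}*u_2*v_2*w_1 = 0*0*-2*4 = 0  (running total: 0)
T_{222}*u_2*v_2*w_2 = -4*0*-2*-2 = 0  (running total: 0)
S = 0

0


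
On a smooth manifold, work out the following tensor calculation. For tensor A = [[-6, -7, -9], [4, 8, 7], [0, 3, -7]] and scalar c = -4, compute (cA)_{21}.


Scalar multiplication: (cA)_{ij} = c * A_{ij}.
c = -4
A_{21} = 4
(cA)_{21} = -4 * 4 = -16

-16


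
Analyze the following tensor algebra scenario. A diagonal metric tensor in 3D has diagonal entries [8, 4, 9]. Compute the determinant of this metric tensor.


For a diagonal metric, the determinant is the product of diagonal entries.
Diagonal entries: 8, 4, 9
det(g) = 8 * 4 * 9 = 288

288


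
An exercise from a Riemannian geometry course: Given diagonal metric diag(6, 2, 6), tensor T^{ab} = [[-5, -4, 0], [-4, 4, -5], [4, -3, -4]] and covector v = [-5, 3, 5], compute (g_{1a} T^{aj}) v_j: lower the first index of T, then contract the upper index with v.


Step 1: lower the first index. For a diagonal metric, g_{ia} T^{aj} = g_{ii} T^{ij} (no sum on i).
g_{11} = 6
S_1{}^1 = 6 * T^{11} = 6 * -5 = -30
S_1{}^2 = 6 * T^{12} = 6 * -4 = -24
S_1{}^3 = 6 * T^{13} = 6 * 0 = 0
Step 2: contract S_1{}^j with v_j.
S_1{}^1 * v_1 = -30 * -5 = 150
S_1{}^2 * v_2 = -24 * 3 = -72
S_1{}^3 * v_3 = 0 * 5 = 0
Result = 150 + -72 + 0 = 78

78


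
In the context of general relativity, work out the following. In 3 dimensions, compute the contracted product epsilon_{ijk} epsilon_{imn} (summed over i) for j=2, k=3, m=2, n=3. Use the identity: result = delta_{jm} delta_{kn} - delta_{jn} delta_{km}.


Using the identity: epsilon_{ijk} epsilon_{imn} = delta_{jm} delta_{kn} - delta_{jn} delta_{km}.
delta_{22} = 1
delta_{33} = 1
delta_{23} = 0
delta_{32} = 0
Result = 1 * 1 - 0 * 0 = 1 - 0 = 1

1


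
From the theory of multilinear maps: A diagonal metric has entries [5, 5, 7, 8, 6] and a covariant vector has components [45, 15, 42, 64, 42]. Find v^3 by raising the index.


To raise an index with a diagonal metric: v^i = v_i / g_{ii}.
For index 3: v_3 = 42, g_{33} = 7
v^3 = 42 / 7 = 6

6


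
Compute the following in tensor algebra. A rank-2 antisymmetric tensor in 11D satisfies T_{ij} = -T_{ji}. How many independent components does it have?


An antisymmetric rank-2 tensor satisfies A_{ij} = -A_{ji}, so diagonal entries are zero.
The independent components are the upper-triangular entries: C(n, 2) = n(n-1)/2.
n = 11
C(11, 2) = 11 * 10 / 2 = 110 / 2 = 55

55


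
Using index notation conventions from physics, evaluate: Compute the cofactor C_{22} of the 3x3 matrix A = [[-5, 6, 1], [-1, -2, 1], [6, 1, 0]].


To find cofactor C_{22}, delete row 2 and column 2.
The resulting 2x2 submatrix is: [[-5, 1], [6, 0]]
Minor M_{22} = -5*0 - 1*6
  = 0 - 6 = -6
Sign = (-1)^(2+2) = (-1)^4 = 1
Cofactor C_{22} = 1 * -6 = -6

-6


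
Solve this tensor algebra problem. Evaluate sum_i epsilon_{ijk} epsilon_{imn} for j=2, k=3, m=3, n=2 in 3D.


Using the identity: epsilon_{ijk} epsilon_{imn} = delta_{jm} delta_{kn} - delta_{jn} delta_{km}.
delta_{23} = 0
delta_{32} = 0
delta_{22} = 1
delta_{33} = 1
Result = 0 * 0 - 1 * 1 = 0 - 1 = -1

-1


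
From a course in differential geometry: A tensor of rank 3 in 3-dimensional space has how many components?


The number of components of a rank-r tensor in d dimensions is d^r.
Here d = 3 and r = 3.
3^3 = 27

27


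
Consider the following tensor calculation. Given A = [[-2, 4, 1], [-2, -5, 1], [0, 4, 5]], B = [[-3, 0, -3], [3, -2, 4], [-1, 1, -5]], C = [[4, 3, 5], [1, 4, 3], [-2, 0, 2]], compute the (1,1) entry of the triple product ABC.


(ABC)_{11} = sum_m (AB)_{1m} C_{m1}. First compute row 1 of AB.
(AB)_{11} = -2*-3 + 4*3 + 1*-1 = 17
(AB)_{12} = -2*0 + 4*-2 + 1*1 = -7
(AB)_{13} = -2*-3 + 4*4 + 1*-5 = 17
Now contract with column 1 of C:
(AB)_{11} * C_{11} = 17 * 4 = 68
(AB)_{12} * C_{21} = -7 * 1 = -7
(AB)_{13} * C_{31} = 17 * -2 = -34
(ABC)_{11} = 68 + -7 + -34 = 27

27


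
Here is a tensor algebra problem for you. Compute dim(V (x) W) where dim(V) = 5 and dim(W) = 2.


The dimension of a tensor product is the product of dimensions.
dim(V) = 5, dim(W) = 2
dim(V (x) W) = 5 * 2 = 10

10


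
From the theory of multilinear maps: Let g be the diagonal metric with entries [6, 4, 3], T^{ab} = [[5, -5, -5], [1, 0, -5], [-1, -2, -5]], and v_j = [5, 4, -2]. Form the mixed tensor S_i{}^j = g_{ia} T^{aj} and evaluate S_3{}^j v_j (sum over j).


Step 1: lower the first index. For a diagonal metric, g_{ia} T^{aj} = g_{ii} T^{ij} (no sum on i).
g_{33} = 3
S_3{}^1 = 3 * T^{31} = 3 * -1 = -3
S_3{}^2 = 3 * T^{32} = 3 * -2 = -6
S_3{}^3 = 3 * T^{33} = 3 * -5 = -15
Step 2: contract S_3{}^j with v_j.
S_3{}^1 * v_1 = -3 * 5 = -15
S_3{}^2 * v_2 = -6 * 4 = -24
S_3{}^3 * v_3 = -15 * -2 = 30
Result = -15 + -24 + 30 = -9

-9


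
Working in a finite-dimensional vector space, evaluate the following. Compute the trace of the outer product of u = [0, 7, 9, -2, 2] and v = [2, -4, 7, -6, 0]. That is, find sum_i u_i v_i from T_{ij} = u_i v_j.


The outer product gives T_{ij} = u_i v_j.
The trace (contraction) is Tr(T) = sum_i T_{ii} = sum_i u_i v_i.
Diagonal entries:
T_{11} = u_1 * v_1 = 0 * 2 = 0
T_{22} = u_2 * v_2 = 7 * -4 = -28
T_{33} = u_3 * v_3 = 9 * 7 = 63
T_{44} = u_4 * v_4 = -2 * -6 = 12
T_{55} = u_5 * v_5 = 2 * 0 = 0
Tr(T) = 0 + -28 + 63 + 12 + 0 = 47

47


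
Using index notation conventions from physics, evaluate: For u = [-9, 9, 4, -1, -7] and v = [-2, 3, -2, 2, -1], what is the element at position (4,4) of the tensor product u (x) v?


The outer product entry T_{ij} = u_i * v_j.
We need i=4, j=4.
u_4 = -1, v_4 = 2
T_{4,4} = -1 * 2 = -2

-2


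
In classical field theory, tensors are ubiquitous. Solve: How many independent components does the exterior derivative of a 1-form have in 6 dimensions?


The exterior derivative of a p-form is a (p+1)-form.
Its number of independent components is C(n, p+1).
n = 6, p+1 = 2
C(6, 2) = 15

15


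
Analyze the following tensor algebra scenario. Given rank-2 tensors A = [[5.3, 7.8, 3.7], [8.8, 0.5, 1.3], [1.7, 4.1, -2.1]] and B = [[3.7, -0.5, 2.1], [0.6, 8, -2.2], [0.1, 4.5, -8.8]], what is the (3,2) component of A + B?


Tensor addition is component-wise: (A + B)_{ij} = A_{ij} + B_{ij}.
A_{32} = 4.1
B_{32} = 4.5
(A + B)_{32} = 4.1 + 4.5 = 8.6

8.6


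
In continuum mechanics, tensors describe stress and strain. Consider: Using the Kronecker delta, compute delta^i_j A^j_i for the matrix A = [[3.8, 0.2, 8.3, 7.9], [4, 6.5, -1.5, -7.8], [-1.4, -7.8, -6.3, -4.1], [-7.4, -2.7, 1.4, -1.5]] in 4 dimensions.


The contraction (trace) of a rank-2 tensor is the sum of its diagonal elements.
Diagonal entries: A[1,1] = 3.8, A[2,2] = 6.5, A[3,3] = -6.3, A[4,4] = -1.5
Tr(A) = 3.8 + 6.5 + -6.3 + -1.5 = 2.5

2.5


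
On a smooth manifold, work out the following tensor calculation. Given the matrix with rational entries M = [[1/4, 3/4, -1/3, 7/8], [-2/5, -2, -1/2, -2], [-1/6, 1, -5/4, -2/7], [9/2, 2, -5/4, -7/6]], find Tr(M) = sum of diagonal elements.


The trace is the sum of diagonal entries.
Diagonal: M[1,1] = 1/4, M[2,2] = -2, M[3,3] = -5/4, M[4,4] = -7/6
Tr(M) = 1/4 + -2 + -5/4 + -7/6
Computing step by step:
After adding M[1,1]: 1/4
After adding M[2,2]: -7/4
After adding M[3,3]: -3
After adding M[4,4]: -25/6
Tr(M) = -25/6

-25/6


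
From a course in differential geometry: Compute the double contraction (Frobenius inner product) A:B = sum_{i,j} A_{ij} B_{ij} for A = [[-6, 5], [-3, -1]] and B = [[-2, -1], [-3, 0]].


A:B = sum over all i,j of A_{ij} * B_{ij}.
Row 1: -6*-2=12, 5*-1=-5 => row sum = 7
Row 2: -3*-3=9, -1*0=0 => row sum = 9
Total = 7 + 9 = 16

16


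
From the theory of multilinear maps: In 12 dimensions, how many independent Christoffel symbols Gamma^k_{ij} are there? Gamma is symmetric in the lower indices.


Christoffel symbols Gamma^k_{ij} are symmetric in i,j, so there are d * d(d+1)/2 independent symbols.
d = 12
d(d+1)/2 = 12 * 13 / 2 = 78
Total = 12 * 78 = 936

936


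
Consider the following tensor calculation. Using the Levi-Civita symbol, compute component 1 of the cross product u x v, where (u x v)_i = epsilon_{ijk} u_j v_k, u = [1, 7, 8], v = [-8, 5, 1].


(u x v)_1 = sum_{j,k} epsilon_{1jk} u_j v_k. Only permutations of (1,2,3) contribute; the two non-zero terms are:
eps_{123} u_2 v_3 = 1 * 7 * 1 = 7
eps_{132} u_3 v_2 = -1 * 8 * 5 = -40
(u x v)_1 = -33

-33


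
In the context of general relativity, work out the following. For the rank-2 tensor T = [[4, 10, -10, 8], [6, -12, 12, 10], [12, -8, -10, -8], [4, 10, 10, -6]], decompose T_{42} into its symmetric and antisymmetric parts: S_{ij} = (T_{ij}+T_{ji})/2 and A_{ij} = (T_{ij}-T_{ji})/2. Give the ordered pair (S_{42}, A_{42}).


T_{42} = 10
T_{24} = 10
S_{42} = (10 + 10)/2 = 20/2 = 10
A_{42} = (10 - 10)/2 = 0/2 = 0
Check: S + A = 10 + 0 = 10 = T_{42}.

(10, 0)


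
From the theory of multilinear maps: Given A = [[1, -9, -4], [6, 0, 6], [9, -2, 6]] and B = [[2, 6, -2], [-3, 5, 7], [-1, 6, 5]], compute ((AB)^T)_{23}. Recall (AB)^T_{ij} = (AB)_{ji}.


(AB)^T_{ij} = (AB)_{ji} = sum_k A_{jk} B_{ki}.
For i=2, j=3 we need (AB)_{32}:
A_{31} * B_{12} = 9 * 6 = 54
A_{32} * B_{22} = -2 * 5 = -10
A_{33} * B_{32} = 6 * 6 = 36
Sum = 54 + -10 + 36 = 80

80


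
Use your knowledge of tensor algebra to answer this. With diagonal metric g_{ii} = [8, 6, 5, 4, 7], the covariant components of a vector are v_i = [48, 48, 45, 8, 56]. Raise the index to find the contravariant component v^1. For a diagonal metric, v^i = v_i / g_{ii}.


To raise an index with a diagonal metric: v^i = v_i / g_{ii}.
For index 1: v_1 = 48, g_{11} = 8
v^1 = 48 / 8 = 6

6


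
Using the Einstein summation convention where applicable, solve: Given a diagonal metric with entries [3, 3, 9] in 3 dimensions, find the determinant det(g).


For a diagonal metric, the determinant is the product of diagonal entries.
Diagonal entries: 3, 3, 9
det(g) = 3 * 3 * 9 = 81

81


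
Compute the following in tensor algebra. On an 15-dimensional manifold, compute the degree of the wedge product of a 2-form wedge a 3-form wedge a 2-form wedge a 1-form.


The degree of a wedge product is the sum of the degrees of the individual forms.
Degrees: 2, 3, 2, 1
Total degree = 2 + 3 + 2 + 1 = 8

8


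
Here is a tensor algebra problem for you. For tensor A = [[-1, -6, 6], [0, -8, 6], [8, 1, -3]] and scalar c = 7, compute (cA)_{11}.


Scalar multiplication: (cA)_{ij} = c * A_{ij}.
c = 7
A_{11} = -1
(cA)_{11} = 7 * -1 = -7

-7


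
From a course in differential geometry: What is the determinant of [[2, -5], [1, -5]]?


For a 2x2 matrix [[a, b], [c, d]], det = a*d - b*c.
a = 2, b = -5, c = 1, d = -5
a*d = 2 * -5 = -10
b*c = -5 * 1 = -5
det = -10 - -5 = -5

-5


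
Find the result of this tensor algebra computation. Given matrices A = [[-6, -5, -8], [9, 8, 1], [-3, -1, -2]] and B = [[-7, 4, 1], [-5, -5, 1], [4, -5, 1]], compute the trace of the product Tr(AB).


Tr(AB) = sum_i (AB)_{ii} where (AB)_{ii} = sum_k A_{ik} B_{ki}.
(AB)_{11} = -6*-7 + -5*-5 + -8*4 = 35
(AB)_{22} = 9*4 + 8*-5 + 1*-5 = -9
(AB)_{33} = -3*1 + -1*1 + -2*1 = -6
Tr(AB) = 35 + -9 + -6 = 20

20


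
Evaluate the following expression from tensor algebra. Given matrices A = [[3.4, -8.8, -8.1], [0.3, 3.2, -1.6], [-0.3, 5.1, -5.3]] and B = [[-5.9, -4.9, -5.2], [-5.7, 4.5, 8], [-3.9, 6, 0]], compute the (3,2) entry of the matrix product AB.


(AB)_{ij} = sum_k A_{ik} B_{kj}.
For i=3, j=2:
A_{31} * B_{12} = -0.3 * -4.9 = 1.47
A_{32} * B_{22} = 5.1 * 4.5 = 22.95
A_{33} * B_{32} = -5.3 * 6 = -31.8
Sum = 1.47 + 22.95 + -31.8 = -7.38

-7.38


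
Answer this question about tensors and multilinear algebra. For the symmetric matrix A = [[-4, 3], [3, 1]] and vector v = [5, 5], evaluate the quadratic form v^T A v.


First compute Av:
(Av)_1 = -4*5 + 3*5 = -5
(Av)_2 = 3*5 + 1*5 = 20
Av = [-5, 20]
Then v^T (Av) = 5*-5 + 5*20
= -25 + 100 = 75

75


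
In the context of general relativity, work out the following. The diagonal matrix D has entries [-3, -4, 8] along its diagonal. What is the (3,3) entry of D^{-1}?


For a diagonal matrix, the inverse has entries (D^{-1})_{ii} = 1/d_{ii}.
The diagonal entries are: d_{11} = -3, d_{22} = -4, d_{33} = 8
We need (D^{-1})_{33} = 1/d_{33} = 1/8 = 1/8

1/8


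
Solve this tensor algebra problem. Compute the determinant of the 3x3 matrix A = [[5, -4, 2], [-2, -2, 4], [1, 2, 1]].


Expanding along the first row, det(A) = a11*M_11 - a12*M_12 + a13*M_13, where M_1j is the (1,j) minor.
Minor M_11 = -2*1 - 4*2 = -10
Minor M_12 = -2*1 - 4*1 = -6
Minor M_13 = -2*2 - -2*1 = -2
det = 5*(-10) - -4*(-6) + 2*(-2)
    = -50 - 24 + -4
    = -78

-78


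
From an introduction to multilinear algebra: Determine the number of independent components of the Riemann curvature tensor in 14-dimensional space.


The Riemann tensor in d dimensions has d^2(d^2 - 1)/12 independent components.
d = 14, so d^2 = 196
d^2 - 1 = 195
d^2(d^2 - 1) = 196 * 195 = 38220
Divide by 12: 38220 / 12 = 3185

3185


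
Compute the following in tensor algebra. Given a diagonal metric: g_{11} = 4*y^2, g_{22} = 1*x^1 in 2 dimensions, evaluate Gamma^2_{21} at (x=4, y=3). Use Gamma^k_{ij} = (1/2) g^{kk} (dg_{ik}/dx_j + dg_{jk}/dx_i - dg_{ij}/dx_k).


For a diagonal metric, Gamma^k_{ij} = (1/2) g^{kk} (dg_{ik}/dx_j + dg_{jk}/dx_i - dg_{ij}/dx_k).
The metric is diagonal, so g_{ab} = 0 for a != b.
At the given point: g_{11} = 36, g_{22} = 4
g^{22} = 1/4
dg_{22}/dx_1 = dg_{22}/dx_1 = 1
dg_{12}/dx_2 = 0 (off-diagonal)
dg_{21}/dx_2 = 0 (off-diagonal)
Numerator = 1 + 0 - 0 = 1
Gamma^2_{21} = 1 / (2 * 4) = 1/8

1/8


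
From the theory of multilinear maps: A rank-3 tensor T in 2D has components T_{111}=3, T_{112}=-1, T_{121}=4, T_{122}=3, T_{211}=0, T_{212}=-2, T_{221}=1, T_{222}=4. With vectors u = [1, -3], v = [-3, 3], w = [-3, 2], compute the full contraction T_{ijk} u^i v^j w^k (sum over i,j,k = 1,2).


S = sum over i,j,k of T_{ijk} u_i v_j w_k. Expanding all 8 terms:
T_{111}*u_1*v_1*w_1 = 3*1*-3*-3 = 27  (running total: 27)
T_{112}*u_1*v_1*w_2 = -1*1*-3*2 = 6  (running total: 33)
T_{121}*u_1*v_2*w_1 = 4*1*3*-3 = -36  (running total: -3)
T_{122}*u_1*v_2*w_2 = 3*1*3*2 = 18  (running total: 15)
T_{211}*u_2*v_1*w_1 = 0*-3*-3*-3 = 0  (running total: 15)
T_{212}*u_2*v_1*w_2 = -2*-3*-3*2 = -36  (running total: -21)
T_{221}*u_2*v_2*w_1 = 1*-3*3*-3 = 27  (running total: 6)
T_{222}*u_2*v_2*w_2 = 4*-3*3*2 = -72  (running total: -66)
S = -66

-66


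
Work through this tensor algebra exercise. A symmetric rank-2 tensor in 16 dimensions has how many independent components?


A symmetric rank-2 tensor in d dimensions has d(d+1)/2 independent components.
d = 16
d(d+1)/2 = 16 * 17 / 2 = 272 / 2 = 136

136


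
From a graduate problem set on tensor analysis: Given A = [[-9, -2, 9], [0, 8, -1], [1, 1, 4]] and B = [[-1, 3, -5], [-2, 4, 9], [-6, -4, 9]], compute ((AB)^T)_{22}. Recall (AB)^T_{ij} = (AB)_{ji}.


(AB)^T_{ij} = (AB)_{ji} = sum_k A_{jk} B_{ki}.
For i=2, j=2 we need (AB)_{22}:
A_{21} * B_{12} = 0 * 3 = 0
A_{22} * B_{22} = 8 * 4 = 32
A_{23} * B_{32} = -1 * -4 = 4
Sum = 0 + 32 + 4 = 36

36


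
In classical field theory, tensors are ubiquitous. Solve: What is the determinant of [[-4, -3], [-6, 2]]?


For a 2x2 matrix [[a, b], [c, d]], det = a*d - b*c.
a = -4, b = -3, c = -6, d = 2
a*d = -4 * 2 = -8
b*c = -3 * -6 = 18
det = -8 - 18 = -26

-26


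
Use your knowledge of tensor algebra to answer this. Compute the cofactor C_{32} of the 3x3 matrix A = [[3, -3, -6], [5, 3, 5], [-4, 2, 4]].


To find cofactor C_{32}, delete row 3 and column 2.
The resulting 2x2 submatrix is: [[3, -6], [5, 5]]
Minor M_{32} = 3*5 - -6*5
  = 15 - -30 = 45
Sign = (-1)^(3+2) = (-1)^5 = -1
Cofactor C_{32} = -1 * 45 = -45

-45


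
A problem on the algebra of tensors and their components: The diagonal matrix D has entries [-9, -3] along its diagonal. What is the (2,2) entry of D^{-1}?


For a diagonal matrix, the inverse has entries (D^{-1})_{ii} = 1/d_{ii}.
The diagonal entries are: d_{11} = -9, d_{22} = -3
We need (D^{-1})_{22} = 1/d_{22} = 1/-3 = -1/3

-1/3


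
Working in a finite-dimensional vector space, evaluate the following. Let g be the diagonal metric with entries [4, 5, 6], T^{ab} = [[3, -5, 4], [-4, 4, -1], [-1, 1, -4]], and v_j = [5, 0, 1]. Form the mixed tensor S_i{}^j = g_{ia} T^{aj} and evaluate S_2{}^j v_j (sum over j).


Step 1: lower the first index. For a diagonal metric, g_{ia} T^{aj} = g_{ii} T^{ij} (no sum on i).
g_{22} = 5
S_2{}^1 = 5 * T^{21} = 5 * -4 = -20
S_2{}^2 = 5 * T^{22} = 5 * 4 = 20
S_2{}^3 = 5 * T^{23} = 5 * -1 = -5
Step 2: contract S_2{}^j with v_j.
S_2{}^1 * v_1 = -20 * 5 = -100
S_2{}^2 * v_2 = 20 * 0 = 0
S_2{}^3 * v_3 = -5 * 1 = -5
Result = -100 + 0 + -5 = -105

-105


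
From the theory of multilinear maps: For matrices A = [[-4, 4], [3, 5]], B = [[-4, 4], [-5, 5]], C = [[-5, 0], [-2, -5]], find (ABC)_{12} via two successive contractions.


(ABC)_{12} = sum_m (AB)_{1m} C_{m2}. First compute row 1 of AB.
(AB)_{11} = -4*-4 + 4*-5 = -4
(AB)_{12} = -4*4 + 4*5 = 4
Now contract with column 2 of C:
(AB)_{11} * C_{12} = -4 * 0 = 0
(AB)_{12} * C_{22} = 4 * -5 = -20
(ABC)_{12} = 0 + -20 = -20

-20


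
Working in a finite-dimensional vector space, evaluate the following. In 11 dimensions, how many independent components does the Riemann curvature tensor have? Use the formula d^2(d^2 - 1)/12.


The Riemann tensor in d dimensions has d^2(d^2 - 1)/12 independent components.
d = 11, so d^2 = 121
d^2 - 1 = 120
d^2(d^2 - 1) = 121 * 120 = 14520
Divide by 12: 14520 / 12 = 1210

1210


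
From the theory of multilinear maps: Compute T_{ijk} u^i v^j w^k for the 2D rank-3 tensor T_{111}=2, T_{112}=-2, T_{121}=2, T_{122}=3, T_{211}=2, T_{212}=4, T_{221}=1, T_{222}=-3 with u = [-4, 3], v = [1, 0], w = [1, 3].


S = sum over i,j,k of T_{ijk} u_i v_j w_k. Expanding all 8 terms:
T_{111}*u_1*v_1*w_1 = 2*-4*1*1 = -8  (running total: -8)
T_{112}*u_1*v_1*w_2 = -2*-4*1*3 = 24  (running total: 16)
T_{121}*u_1*v_2*w_1 = 2*-4*0*1 = 0  (running total: 16)
T_{122}*u_1*v_2*w_2 = 3*-4*0*3 = 0  (running total: 16)
T_{211}*u_2*v_1*w_1 = 2*3*1*1 = 6  (running total: 22)
T_{212}*u_2*v_1*w_2 = 4*3*1*3 = 36  (running total: 58)
T_{221}*u_2*v_2*w_1 = 1*3*0*1 = 0  (running total: 58)
T_{222}*u_2*v_2*w_2 = -3*3*0*3 = 0  (running total: 58)
S = 58

58


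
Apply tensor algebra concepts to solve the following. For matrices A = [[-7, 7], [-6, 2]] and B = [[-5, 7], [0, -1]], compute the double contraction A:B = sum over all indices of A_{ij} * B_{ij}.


A:B = sum over all i,j of A_{ij} * B_{ij}.
Row 1: -7*-5=35, 7*7=49 => row sum = 84
Row 2: -6*0=0, 2*-1=-2 => row sum = -2
Total = 84 + -2 = 82

82


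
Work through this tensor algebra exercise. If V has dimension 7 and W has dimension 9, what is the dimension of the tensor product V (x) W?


The dimension of a tensor product is the product of dimensions.
dim(V) = 7, dim(W) = 9
dim(V (x) W) = 7 * 9 = 63

63


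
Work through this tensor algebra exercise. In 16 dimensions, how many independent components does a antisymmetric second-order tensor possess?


A antisymmetric rank-2 tensor in d dimensions has d(d-1)/2 independent components.
d = 16
d(d-1)/2 = 16 * 15 / 2 = 240 / 2 = 120

120


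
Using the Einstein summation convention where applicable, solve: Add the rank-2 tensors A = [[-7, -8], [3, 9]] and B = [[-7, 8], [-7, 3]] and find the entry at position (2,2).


Tensor addition is component-wise: (A + B)_{ij} = A_{ij} + B_{ij}.
A_{22} = 9
B_{22} = 3
(A + B)_{22} = 9 + 3 = 12

12


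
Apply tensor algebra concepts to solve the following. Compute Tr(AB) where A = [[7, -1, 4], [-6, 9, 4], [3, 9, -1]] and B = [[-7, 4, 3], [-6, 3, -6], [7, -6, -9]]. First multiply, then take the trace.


Tr(AB) = sum_i (AB)_{ii} where (AB)_{ii} = sum_k A_{ik} B_{ki}.
(AB)_{11} = 7*-7 + -1*-6 + 4*7 = -15
(AB)_{22} = -6*4 + 9*3 + 4*-6 = -21
(AB)_{33} = 3*3 + 9*-6 + -1*-9 = -36
Tr(AB) = -15 + -21 + -36 = -72

-72


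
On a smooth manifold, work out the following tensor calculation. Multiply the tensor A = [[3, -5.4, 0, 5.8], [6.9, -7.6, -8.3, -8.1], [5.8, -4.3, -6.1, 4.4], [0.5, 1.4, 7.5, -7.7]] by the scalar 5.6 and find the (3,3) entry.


Scalar multiplication: (cA)_{ij} = c * A_{ij}.
c = 5.6
A_{33} = -6.1
(cA)_{33} = 5.6 * -6.1 = -34.16

-34.16


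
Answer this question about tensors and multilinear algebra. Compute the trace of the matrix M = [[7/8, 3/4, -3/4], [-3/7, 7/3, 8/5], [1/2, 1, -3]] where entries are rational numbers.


The trace is the sum of diagonal entries.
Diagonal: M[1,1] = 7/8, M[2,2] = 7/3, M[3,3] = -3
Tr(M) = 7/8 + 7/3 + -3
Computing step by step:
After adding M[1,1]: 7/8
After adding M[2,2]: 77/24
After adding M[3,3]: 5/24
Tr(M) = 5/24

5/24


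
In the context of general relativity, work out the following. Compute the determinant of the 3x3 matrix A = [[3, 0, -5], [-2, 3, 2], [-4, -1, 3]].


Expanding along the first row, det(A) = a11*M_11 - a12*M_12 + a13*M_13, where M_1j is the (1,j) minor.
Minor M_11 = 3*3 - 2*-1 = 11
Minor M_12 = -2*3 - 2*-4 = 2
Minor M_13 = -2*-1 - 3*-4 = 14
det = 3*(11) - 0*(2) + -5*(14)
    = 33 - 0 + -70
    = -37

-37


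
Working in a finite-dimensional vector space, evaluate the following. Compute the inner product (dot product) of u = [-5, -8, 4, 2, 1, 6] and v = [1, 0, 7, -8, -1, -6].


The inner product u . v = sum of u_i * v_i.
Term-by-term: -5 * 1, -8 * 0, 4 * 7, 2 * -8, 1 * -1, 6 * -6
Products: -5, 0, 28, -16, -1, -36
Sum = -5 + 0 + 28 + -16 + -1 + -36 = -30

-30


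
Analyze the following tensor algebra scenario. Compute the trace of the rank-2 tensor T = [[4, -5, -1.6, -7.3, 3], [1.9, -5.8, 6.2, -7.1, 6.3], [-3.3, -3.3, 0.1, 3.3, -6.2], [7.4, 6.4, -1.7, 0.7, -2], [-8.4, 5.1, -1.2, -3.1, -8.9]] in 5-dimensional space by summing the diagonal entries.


The contraction (trace) of a rank-2 tensor is the sum of its diagonal elements.
Diagonal entries: A[1,1] = 4, A[2,2] = -5.8, A[3,3] = 0.1, A[4,4] = 0.7, A[5,5] = -8.9
Tr(A) = 4 + -5.8 + 0.1 + 0.7 + -8.9 = -9.9

-9.9


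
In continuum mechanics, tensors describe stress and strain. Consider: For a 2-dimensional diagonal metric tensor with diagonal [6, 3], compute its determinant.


For a diagonal metric, the determinant is the product of diagonal entries.
Diagonal entries: 6, 3
det(g) = 6 * 3 = 18

18


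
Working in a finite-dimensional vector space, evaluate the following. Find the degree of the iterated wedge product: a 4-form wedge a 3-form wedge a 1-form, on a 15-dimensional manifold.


The degree of a wedge product is the sum of the degrees of the individual forms.
Degrees: 4, 3, 1
Total degree = 4 + 3 + 1 = 8

8


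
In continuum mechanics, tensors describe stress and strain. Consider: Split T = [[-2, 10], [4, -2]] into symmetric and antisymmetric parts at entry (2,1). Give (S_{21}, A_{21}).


T_{21} = 4
T_{12} = 10
S_{21} = (4 + 10)/2 = 14/2 = 7
A_{21} = (4 - 10)/2 = -6/2 = -3
Check: S + A = 7 + -3 = 4 = T_{21}.

(7, -3)


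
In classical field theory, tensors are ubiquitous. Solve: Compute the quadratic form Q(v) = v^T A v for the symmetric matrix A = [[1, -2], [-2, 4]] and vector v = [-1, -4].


First compute Av:
(Av)_1 = 1*-1 + -2*-4 = 7
(Av)_2 = -2*-1 + 4*-4 = -14
Av = [7, -14]
Then v^T (Av) = -1*7 + -4*-14
= -7 + 56 = 49

49


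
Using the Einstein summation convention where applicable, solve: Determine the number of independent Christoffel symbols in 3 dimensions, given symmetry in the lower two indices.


Christoffel symbols Gamma^k_{ij} are symmetric in i,j, so there are d * d(d+1)/2 independent symbols.
d = 3
d(d+1)/2 = 3 * 4 / 2 = 6
Total = 3 * 6 = 18

18


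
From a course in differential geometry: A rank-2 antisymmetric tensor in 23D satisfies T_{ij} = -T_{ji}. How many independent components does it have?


An antisymmetric rank-2 tensor satisfies A_{ij} = -A_{ji}, so diagonal entries are zero.
The independent components are the upper-triangular entries: C(n, 2) = n(n-1)/2.
n = 23
C(23, 2) = 23 * 22 / 2 = 506 / 2 = 253

253


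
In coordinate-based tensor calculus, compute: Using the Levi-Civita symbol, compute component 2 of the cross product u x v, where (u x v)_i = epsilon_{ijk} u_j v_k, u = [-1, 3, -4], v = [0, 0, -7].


(u x v)_2 = sum_{j,k} epsilon_{2jk} u_j v_k. Only permutations of (1,2,3) contribute; the two non-zero terms are:
eps_{213} u_1 v_3 = -1 * -1 * -7 = -7
eps_{231} u_3 v_1 = 1 * -4 * 0 = 0
(u x v)_2 = -7

-7
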